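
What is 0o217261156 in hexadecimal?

0x23D626E

Each octal digit is 3 bits: 2=010 1=001 7=111 2=010 6=110 1=001 1=001 5=101 6=110.
Group the bits into nibbles: 0010 0011 1101 0110 0010 0110 1110 → 23D626E.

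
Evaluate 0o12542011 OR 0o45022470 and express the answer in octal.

OR each oct digit independently (no carries):
  1|4=5, 2|5=7, 5|0=5, 4|2=6, 2|2=2, 0|4=4, 1|7=7, 1|0=1

0o57562471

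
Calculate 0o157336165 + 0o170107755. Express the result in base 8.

0o347446142

Add column by column in base 8, right to left:
  5+5 = 2 carry 1
  6+5+1 = 4 carry 1
  1+7+1 = 1 carry 1
  6+7+1 = 6 carry 1
  3+0+1 = 4
  3+1 = 4
  7+0 = 7
  5+7 = 4 carry 1
  1+1+1 = 3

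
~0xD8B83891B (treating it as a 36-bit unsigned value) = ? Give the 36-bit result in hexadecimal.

0x2747C76E4

Each hex digit d becomes F−d:
  D→2, 8→7, B→4, 8→7, 3→C, 8→7, 9→6, 1→E, B→4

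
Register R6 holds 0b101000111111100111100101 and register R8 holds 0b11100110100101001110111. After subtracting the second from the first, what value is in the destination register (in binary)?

0b1100001010111101101110

Subtract column by column in base 2:
  1-1 → 0
  0-1 → 1 (borrow)
  1-1-1 → 1 (borrow)
  0-0-1 → 1 (borrow)
  0-1-1 → 0 (borrow)
  1-1-1 → 1 (borrow)
  1-1-1 → 1 (borrow)
  1-0-1 → 0
  1-0 → 1
  0-1 → 1 (borrow)
  0-0-1 → 1 (borrow)
  1-1-1 → 1 (borrow)
  1-0-1 → 0
  1-0 → 1
  1-1 → 0
  1-0 → 1
  1-1 → 0
  1-1 → 0
  0-0 → 0
  0-0 → 0
  0-1 → 1 (borrow)
  1-1-1 → 1 (borrow)
  0-1-1 → 0 (borrow)
  1-0-1 → 0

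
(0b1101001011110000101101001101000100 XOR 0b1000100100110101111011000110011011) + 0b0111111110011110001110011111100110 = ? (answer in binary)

0b1101101101100011100100101011000101

First 0b1101001011110000101101001101000100 XOR 0b1000100100110101111011000110011011 = 0b0101101111000101010110001011011111.
Add column by column in base 2, right to left:
  1+0 = 1
  1+1 = 0 carry 1
  1+1+1 = 1 carry 1
  1+0+1 = 0 carry 1
  1+0+1 = 0 carry 1
  0+1+1 = 0 carry 1
  1+1+1 = 1 carry 1
  1+1+1 = 1 carry 1
  0+1+1 = 0 carry 1
  1+1+1 = 1 carry 1
  0+1+1 = 0 carry 1
  0+0+1 = 1
  0+0 = 0
  1+1 = 0 carry 1
  1+1+1 = 1 carry 1
  0+1+1 = 0 carry 1
  1+0+1 = 0 carry 1
  0+0+1 = 1
  1+0 = 1
  0+1 = 1
  1+1 = 0 carry 1
  0+1+1 = 0 carry 1
  0+1+1 = 0 carry 1
  0+0+1 = 1
  1+0 = 1
  1+1 = 0 carry 1
  1+1+1 = 1 carry 1
  1+1+1 = 1 carry 1
  0+1+1 = 0 carry 1
  1+1+1 = 1 carry 1
  1+1+1 = 1 carry 1
  0+1+1 = 0 carry 1
  1+1+1 = 1 carry 1
  final carry 1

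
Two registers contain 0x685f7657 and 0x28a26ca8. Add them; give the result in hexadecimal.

Add column by column in base 16, right to left:
  7+8 = f
  5+a = f
  6+c = 2 carry 1
  7+6+1 = e
  f+2 = 1 carry 1
  5+a+1 = 0 carry 1
  8+8+1 = 1 carry 1
  6+2+1 = 9

0x9101e2ff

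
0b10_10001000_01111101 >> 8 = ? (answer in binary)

Right shift by 8: drop the 8 least-significant bits.

0b1010001000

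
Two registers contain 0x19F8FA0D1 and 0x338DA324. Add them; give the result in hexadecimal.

0x1D31D43F5

Add column by column in base 16, right to left:
  1+4 = 5
  D+2 = F
  0+3 = 3
  A+A = 4 carry 1
  F+D+1 = D carry 1
  8+8+1 = 1 carry 1
  F+3+1 = 3 carry 1
  9+3+1 = D
  1+0 = 1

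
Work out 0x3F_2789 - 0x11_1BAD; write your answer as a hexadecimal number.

0x2E0BDC

Subtract column by column in base 16:
  9-D → C (borrow)
  8-A-1 → D (borrow)
  7-B-1 → B (borrow)
  2-1-1 → 0
  F-1 → E
  3-1 → 2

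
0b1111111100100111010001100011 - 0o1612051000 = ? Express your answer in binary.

0o1612051000 = 0b1110001010000101001000000000 in binary.
Subtract column by column in base 2:
  1-0 → 1
  1-0 → 1
  0-0 → 0
  0-0 → 0
  0-0 → 0
  1-0 → 1
  1-0 → 1
  0-0 → 0
  0-0 → 0
  0-1 → 1 (borrow)
  1-0-1 → 0
  0-0 → 0
  1-1 → 0
  1-0 → 1
  1-1 → 0
  0-0 → 0
  0-0 → 0
  1-0 → 1
  0-0 → 0
  0-1 → 1 (borrow)
  1-0-1 → 0
  1-1 → 0
  1-0 → 1
  1-0 → 1
  1-0 → 1
  1-1 → 0
  1-1 → 0
  1-1 → 0

0b1110010100010001001100011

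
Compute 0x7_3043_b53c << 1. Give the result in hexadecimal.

0xe60876a78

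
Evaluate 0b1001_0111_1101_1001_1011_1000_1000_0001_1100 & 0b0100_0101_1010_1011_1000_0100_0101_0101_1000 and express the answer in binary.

0b000001011000100110000000000000011000

AND bit by bit (1 only where both bits are 1):
  100101111101100110111000100000011100
& 010001011010101110000100010101011000
= 000001011000100110000000000000011000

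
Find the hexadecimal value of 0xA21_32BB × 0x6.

0x3CC73062

Multiply each base-16 digit by 6, carrying:
  B×6 = 66 → write 2 carry 4
  B×6+4 = 70 → write 6 carry 4
  2×6+4 = 16 → write 0 carry 1
  3×6+1 = 19 → write 3 carry 1
  1×6+1 = 7 → write 7
  2×6 = 12 → write C
  A×6 = 60 → write C carry 3
  remaining carry: 3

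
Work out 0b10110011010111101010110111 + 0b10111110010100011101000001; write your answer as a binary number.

Add column by column in base 2, right to left:
  1+1 = 0 carry 1
  1+0+1 = 0 carry 1
  1+0+1 = 0 carry 1
  0+0+1 = 1
  1+0 = 1
  1+0 = 1
  0+1 = 1
  1+0 = 1
  0+1 = 1
  1+1 = 0 carry 1
  0+1+1 = 0 carry 1
  1+0+1 = 0 carry 1
  1+0+1 = 0 carry 1
  1+0+1 = 0 carry 1
  1+1+1 = 1 carry 1
  0+0+1 = 1
  1+1 = 0 carry 1
  0+0+1 = 1
  1+0 = 1
  1+1 = 0 carry 1
  0+1+1 = 0 carry 1
  0+1+1 = 0 carry 1
  1+1+1 = 1 carry 1
  1+1+1 = 1 carry 1
  0+0+1 = 1
  1+1 = 0 carry 1
  final carry 1

0b101110001101100000111111000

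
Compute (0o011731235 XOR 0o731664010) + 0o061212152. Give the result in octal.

First 0o011731235 XOR 0o731664010 = 0o720155225.
Add column by column in base 8, right to left:
  5+2 = 7
  2+5 = 7
  2+1 = 3
  5+2 = 7
  5+1 = 6
  1+2 = 3
  0+1 = 1
  2+6 = 0 carry 1
  7+0+1 = 0 carry 1
  final carry 1

0o1001367377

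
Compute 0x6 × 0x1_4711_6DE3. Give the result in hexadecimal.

Multiply each base-16 digit by 6, carrying:
  3×6 = 18 → write 2 carry 1
  E×6+1 = 85 → write 5 carry 5
  D×6+5 = 83 → write 3 carry 5
  6×6+5 = 41 → write 9 carry 2
  1×6+2 = 8 → write 8
  1×6 = 6 → write 6
  7×6 = 42 → write A carry 2
  4×6+2 = 26 → write A carry 1
  1×6+1 = 7 → write 7

0x7AA689352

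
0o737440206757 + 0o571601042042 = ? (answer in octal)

0o1531241251021

Add column by column in base 8, right to left:
  7+2 = 1 carry 1
  5+4+1 = 2 carry 1
  7+0+1 = 0 carry 1
  6+2+1 = 1 carry 1
  0+4+1 = 5
  2+0 = 2
  0+1 = 1
  4+0 = 4
  4+6 = 2 carry 1
  7+1+1 = 1 carry 1
  3+7+1 = 3 carry 1
  7+5+1 = 5 carry 1
  final carry 1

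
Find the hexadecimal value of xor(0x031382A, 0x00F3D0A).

0x03E0520

XOR each hex digit independently (no carries):
  0^0=0, 3^0=3, 1^F=E, 3^3=0, 8^D=5, 2^0=2, A^A=0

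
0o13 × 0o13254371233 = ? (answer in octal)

Multiply each base-8 digit by 11, carrying:
  3×11 = 33 → write 1 carry 4
  3×11+4 = 37 → write 5 carry 4
  2×11+4 = 26 → write 2 carry 3
  1×11+3 = 14 → write 6 carry 1
  7×11+1 = 78 → write 6 carry 9
  3×11+9 = 42 → write 2 carry 5
  4×11+5 = 49 → write 1 carry 6
  5×11+6 = 61 → write 5 carry 7
  2×11+7 = 29 → write 5 carry 3
  3×11+3 = 36 → write 4 carry 4
  1×11+4 = 15 → write 7 carry 1
  remaining carry: 1

0o174551266251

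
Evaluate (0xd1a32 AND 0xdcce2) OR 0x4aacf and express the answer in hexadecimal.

0xdaaef

0xd1a32 AND 0xdcce2 = 0xd0822.
Then OR with 0x4aacf.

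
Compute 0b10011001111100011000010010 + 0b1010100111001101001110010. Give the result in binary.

0b11101110110110000010000100

Add column by column in base 2, right to left:
  0+0 = 0
  1+1 = 0 carry 1
  0+0+1 = 1
  0+0 = 0
  1+1 = 0 carry 1
  0+1+1 = 0 carry 1
  0+1+1 = 0 carry 1
  0+0+1 = 1
  0+0 = 0
  1+1 = 0 carry 1
  1+0+1 = 0 carry 1
  0+1+1 = 0 carry 1
  0+1+1 = 0 carry 1
  0+0+1 = 1
  1+0 = 1
  1+1 = 0 carry 1
  1+1+1 = 1 carry 1
  1+1+1 = 1 carry 1
  1+0+1 = 0 carry 1
  0+0+1 = 1
  0+1 = 1
  1+0 = 1
  1+1 = 0 carry 1
  0+0+1 = 1
  0+1 = 1
  1+0 = 1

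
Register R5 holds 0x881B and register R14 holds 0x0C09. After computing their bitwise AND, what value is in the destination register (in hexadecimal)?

AND each hex digit independently (no carries):
  8&0=0, 8&C=8, 1&0=0, B&9=9

0x0809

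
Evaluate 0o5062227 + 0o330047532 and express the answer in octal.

0o335131761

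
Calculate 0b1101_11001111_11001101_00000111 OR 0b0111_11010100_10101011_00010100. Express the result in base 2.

0b1111110111111110111100010111

OR bit by bit (1 where either bit is 1):
  1101110011111100110100000111
| 0111110101001010101100010100
= 1111110111111110111100010111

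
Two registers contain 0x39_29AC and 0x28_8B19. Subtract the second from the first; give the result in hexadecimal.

0x109E93

Subtract column by column in base 16:
  C-9 → 3
  A-1 → 9
  9-B → E (borrow)
  2-8-1 → 9 (borrow)
  9-8-1 → 0
  3-2 → 1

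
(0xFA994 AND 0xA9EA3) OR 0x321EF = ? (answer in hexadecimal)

0xBA9EF

0xFA994 AND 0xA9EA3 = 0xA8880.
Then OR with 0x321EF.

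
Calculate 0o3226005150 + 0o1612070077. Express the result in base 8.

0o5040075247

Add column by column in base 8, right to left:
  0+7 = 7
  5+7 = 4 carry 1
  1+0+1 = 2
  5+0 = 5
  0+7 = 7
  0+0 = 0
  6+2 = 0 carry 1
  2+1+1 = 4
  2+6 = 0 carry 1
  3+1+1 = 5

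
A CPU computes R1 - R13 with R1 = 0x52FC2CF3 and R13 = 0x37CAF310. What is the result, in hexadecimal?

0x1B3139E3

Subtract column by column in base 16:
  3-0 → 3
  F-1 → E
  C-3 → 9
  2-F → 3 (borrow)
  C-A-1 → 1
  F-C → 3
  2-7 → B (borrow)
  5-3-1 → 1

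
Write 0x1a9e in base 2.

Expand each hex digit to 4 bits: 1=0001 a=1010 9=1001 e=1110.

0b1101010011110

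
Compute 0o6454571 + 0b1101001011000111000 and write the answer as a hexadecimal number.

0o6454571 = 0x1a5979 in hexadecimal.
0b1101001011000111000 = 0x69638 in hexadecimal.
Add column by column in base 16, right to left:
  9+8 = 1 carry 1
  7+3+1 = b
  9+6 = f
  5+9 = e
  a+6 = 0 carry 1
  1+0+1 = 2

0x20efb1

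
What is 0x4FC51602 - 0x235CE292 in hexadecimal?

Subtract column by column in base 16:
  2-2 → 0
  0-9 → 7 (borrow)
  6-2-1 → 3
  1-E → 3 (borrow)
  5-C-1 → 8 (borrow)
  C-5-1 → 6
  F-3 → C
  4-2 → 2

0x2C683370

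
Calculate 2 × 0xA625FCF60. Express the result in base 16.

0x14C4BF9EC0

Multiply each base-16 digit by 2, carrying:
  0×2 = 0 → write 0
  6×2 = 12 → write C
  F×2 = 30 → write E carry 1
  C×2+1 = 25 → write 9 carry 1
  F×2+1 = 31 → write F carry 1
  5×2+1 = 11 → write B
  2×2 = 4 → write 4
  6×2 = 12 → write C
  A×2 = 20 → write 4 carry 1
  remaining carry: 1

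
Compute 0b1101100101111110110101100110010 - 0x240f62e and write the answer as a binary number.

0b1101010011111100111010100000100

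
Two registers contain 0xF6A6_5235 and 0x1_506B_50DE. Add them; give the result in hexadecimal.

Add column by column in base 16, right to left:
  5+E = 3 carry 1
  3+D+1 = 1 carry 1
  2+0+1 = 3
  5+5 = A
  6+B = 1 carry 1
  A+6+1 = 1 carry 1
  6+0+1 = 7
  F+5 = 4 carry 1
  0+1+1 = 2

0x24711A313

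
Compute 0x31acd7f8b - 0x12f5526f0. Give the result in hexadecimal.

0x1eb78589b

Subtract column by column in base 16:
  b-0 → b
  8-f → 9 (borrow)
  f-6-1 → 8
  7-2 → 5
  d-5 → 8
  c-5 → 7
  a-f → b (borrow)
  1-2-1 → e (borrow)
  3-1-1 → 1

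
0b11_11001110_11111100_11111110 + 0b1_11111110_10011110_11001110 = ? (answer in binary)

0b101110011011001101111001100

Add column by column in base 2, right to left:
  0+0 = 0
  1+1 = 0 carry 1
  1+1+1 = 1 carry 1
  1+1+1 = 1 carry 1
  1+0+1 = 0 carry 1
  1+0+1 = 0 carry 1
  1+1+1 = 1 carry 1
  1+1+1 = 1 carry 1
  0+0+1 = 1
  0+1 = 1
  1+1 = 0 carry 1
  1+1+1 = 1 carry 1
  1+1+1 = 1 carry 1
  1+0+1 = 0 carry 1
  1+0+1 = 0 carry 1
  1+1+1 = 1 carry 1
  0+0+1 = 1
  1+1 = 0 carry 1
  1+1+1 = 1 carry 1
  1+1+1 = 1 carry 1
  0+1+1 = 0 carry 1
  0+1+1 = 0 carry 1
  1+1+1 = 1 carry 1
  1+1+1 = 1 carry 1
  1+1+1 = 1 carry 1
  1+0+1 = 0 carry 1
  final carry 1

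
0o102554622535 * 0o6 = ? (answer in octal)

Multiply each base-8 digit by 6, carrying:
  5×6 = 30 → write 6 carry 3
  3×6+3 = 21 → write 5 carry 2
  5×6+2 = 32 → write 0 carry 4
  2×6+4 = 16 → write 0 carry 2
  2×6+2 = 14 → write 6 carry 1
  6×6+1 = 37 → write 5 carry 4
  4×6+4 = 28 → write 4 carry 3
  5×6+3 = 33 → write 1 carry 4
  5×6+4 = 34 → write 2 carry 4
  2×6+4 = 16 → write 0 carry 2
  0×6+2 = 2 → write 2
  1×6 = 6 → write 6

0o620214560056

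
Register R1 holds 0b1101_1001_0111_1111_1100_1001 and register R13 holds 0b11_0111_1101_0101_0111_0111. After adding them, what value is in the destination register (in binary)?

0b1000100010101010101000000

Add column by column in base 2, right to left:
  1+1 = 0 carry 1
  0+1+1 = 0 carry 1
  0+1+1 = 0 carry 1
  1+0+1 = 0 carry 1
  0+1+1 = 0 carry 1
  0+1+1 = 0 carry 1
  1+1+1 = 1 carry 1
  1+0+1 = 0 carry 1
  1+1+1 = 1 carry 1
  1+0+1 = 0 carry 1
  1+1+1 = 1 carry 1
  1+0+1 = 0 carry 1
  1+1+1 = 1 carry 1
  1+0+1 = 0 carry 1
  1+1+1 = 1 carry 1
  0+1+1 = 0 carry 1
  1+1+1 = 1 carry 1
  0+1+1 = 0 carry 1
  0+1+1 = 0 carry 1
  1+0+1 = 0 carry 1
  1+1+1 = 1 carry 1
  0+1+1 = 0 carry 1
  1+0+1 = 0 carry 1
  1+0+1 = 0 carry 1
  final carry 1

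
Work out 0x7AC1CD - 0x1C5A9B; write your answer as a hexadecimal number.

0x5E6732

Subtract column by column in base 16:
  D-B → 2
  C-9 → 3
  1-A → 7 (borrow)
  C-5-1 → 6
  A-C → E (borrow)
  7-1-1 → 5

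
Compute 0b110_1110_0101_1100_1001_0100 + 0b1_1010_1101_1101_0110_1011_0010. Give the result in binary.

Add column by column in base 2, right to left:
  0+0 = 0
  0+1 = 1
  1+0 = 1
  0+0 = 0
  1+1 = 0 carry 1
  0+1+1 = 0 carry 1
  0+0+1 = 1
  1+1 = 0 carry 1
  0+0+1 = 1
  0+1 = 1
  1+1 = 0 carry 1
  1+0+1 = 0 carry 1
  1+1+1 = 1 carry 1
  0+0+1 = 1
  1+1 = 0 carry 1
  0+1+1 = 0 carry 1
  0+1+1 = 0 carry 1
  1+0+1 = 0 carry 1
  1+1+1 = 1 carry 1
  1+1+1 = 1 carry 1
  0+0+1 = 1
  1+1 = 0 carry 1
  1+0+1 = 0 carry 1
  0+1+1 = 0 carry 1
  0+1+1 = 0 carry 1
  final carry 1

0b10000111000011001101000110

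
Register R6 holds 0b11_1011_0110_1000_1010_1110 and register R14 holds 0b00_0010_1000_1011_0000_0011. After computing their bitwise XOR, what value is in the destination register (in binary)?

XOR bit by bit (1 where the bits differ):
  1110110110100010101110
^ 0000101000101100000011
= 1110011110001110101101

0b1110011110001110101101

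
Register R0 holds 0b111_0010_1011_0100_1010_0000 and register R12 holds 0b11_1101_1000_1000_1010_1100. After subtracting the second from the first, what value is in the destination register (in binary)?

0b1101010010101111110100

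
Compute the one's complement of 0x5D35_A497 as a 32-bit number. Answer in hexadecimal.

Each hex digit d becomes F−d:
  5→A, D→2, 3→C, 5→A, A→5, 4→B, 9→6, 7→8

0xA2CA5B68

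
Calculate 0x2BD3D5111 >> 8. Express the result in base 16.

0x2BD3D51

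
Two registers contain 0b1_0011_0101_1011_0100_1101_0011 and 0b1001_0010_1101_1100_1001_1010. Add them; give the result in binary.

0b1110010001001000101101101

Add column by column in base 2, right to left:
  1+0 = 1
  1+1 = 0 carry 1
  0+0+1 = 1
  0+1 = 1
  1+1 = 0 carry 1
  0+0+1 = 1
  1+0 = 1
  1+1 = 0 carry 1
  0+0+1 = 1
  0+0 = 0
  1+1 = 0 carry 1
  0+1+1 = 0 carry 1
  1+1+1 = 1 carry 1
  1+0+1 = 0 carry 1
  0+1+1 = 0 carry 1
  1+1+1 = 1 carry 1
  1+0+1 = 0 carry 1
  0+1+1 = 0 carry 1
  1+0+1 = 0 carry 1
  0+0+1 = 1
  1+1 = 0 carry 1
  1+0+1 = 0 carry 1
  0+0+1 = 1
  0+1 = 1
  1+0 = 1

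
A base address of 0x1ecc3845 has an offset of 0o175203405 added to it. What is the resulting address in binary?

0b100000110000010011111101001010

0x1ecc3845 = 0b11110110011000011100001000101 in binary.
0o175203405 = 0b1111101010000011100000101 in binary.
Add column by column in base 2, right to left:
  1+1 = 0 carry 1
  0+0+1 = 1
  1+1 = 0 carry 1
  0+0+1 = 1
  0+0 = 0
  0+0 = 0
  1+0 = 1
  0+0 = 0
  0+1 = 1
  0+1 = 1
  0+1 = 1
  1+0 = 1
  1+0 = 1
  1+0 = 1
  0+0 = 0
  0+0 = 0
  0+1 = 1
  0+0 = 0
  1+1 = 0 carry 1
  1+0+1 = 0 carry 1
  0+1+1 = 0 carry 1
  0+1+1 = 0 carry 1
  1+1+1 = 1 carry 1
  1+1+1 = 1 carry 1
  0+1+1 = 0 carry 1
  1+0+1 = 0 carry 1
  1+0+1 = 0 carry 1
  1+0+1 = 0 carry 1
  1+0+1 = 0 carry 1
  final carry 1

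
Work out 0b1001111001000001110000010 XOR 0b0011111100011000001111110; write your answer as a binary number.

XOR bit by bit (1 where the bits differ):
  1001111001000001110000010
^ 0011111100011000001111110
= 1010000101011001111111100

0b1010000101011001111111100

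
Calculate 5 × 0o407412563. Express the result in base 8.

0o2445465477

Multiply each base-8 digit by 5, carrying:
  3×5 = 15 → write 7 carry 1
  6×5+1 = 31 → write 7 carry 3
  5×5+3 = 28 → write 4 carry 3
  2×5+3 = 13 → write 5 carry 1
  1×5+1 = 6 → write 6
  4×5 = 20 → write 4 carry 2
  7×5+2 = 37 → write 5 carry 4
  0×5+4 = 4 → write 4
  4×5 = 20 → write 4 carry 2
  remaining carry: 2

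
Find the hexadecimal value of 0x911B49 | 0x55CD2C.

0xD5DF6D

OR each hex digit independently (no carries):
  9|5=D, 1|5=5, 1|C=D, B|D=F, 4|2=6, 9|C=D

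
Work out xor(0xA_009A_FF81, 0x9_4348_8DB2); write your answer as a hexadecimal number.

0x343D27233

XOR each hex digit independently (no carries):
  A^9=3, 0^4=4, 0^3=3, 9^4=D, A^8=2, F^8=7, F^D=2, 8^B=3, 1^2=3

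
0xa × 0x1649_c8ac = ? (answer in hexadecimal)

0xdee1d6b8

Multiply each base-16 digit by 10, carrying:
  c×10 = 120 → write 8 carry 7
  a×10+7 = 107 → write b carry 6
  8×10+6 = 86 → write 6 carry 5
  c×10+5 = 125 → write d carry 7
  9×10+7 = 97 → write 1 carry 6
  4×10+6 = 46 → write e carry 2
  6×10+2 = 62 → write e carry 3
  1×10+3 = 13 → write d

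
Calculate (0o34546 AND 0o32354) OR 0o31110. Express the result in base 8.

0o34546 AND 0o32354 = 0o30144.
Then OR with 0o31110.

0o31154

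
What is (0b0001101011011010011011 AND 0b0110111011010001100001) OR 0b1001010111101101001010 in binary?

0b0001101011011010011011 AND 0b0110111011010001100001 = 0b0000101011010000000001.
Then OR with 0b1001010111101101001010.

0b1001111111111101001011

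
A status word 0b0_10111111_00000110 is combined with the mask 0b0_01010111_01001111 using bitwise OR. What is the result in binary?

0b01111111101001111

OR bit by bit (1 where either bit is 1):
  01011111100000110
| 00101011101001111
= 01111111101001111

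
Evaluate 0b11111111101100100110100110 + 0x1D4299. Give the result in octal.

0b11111111101100100110100110 = 0o377544646 in octal.
0x1D4299 = 0o7241231 in octal.
Add column by column in base 8, right to left:
  6+1 = 7
  4+3 = 7
  6+2 = 0 carry 1
  4+1+1 = 6
  4+4 = 0 carry 1
  5+2+1 = 0 carry 1
  7+7+1 = 7 carry 1
  7+0+1 = 0 carry 1
  3+0+1 = 4

0o407006077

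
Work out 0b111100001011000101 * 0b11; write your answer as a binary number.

0b10110100100001001111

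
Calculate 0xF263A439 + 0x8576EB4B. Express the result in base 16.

0x177DA8F84

Add column by column in base 16, right to left:
  9+B = 4 carry 1
  3+4+1 = 8
  4+B = F
  A+E = 8 carry 1
  3+6+1 = A
  6+7 = D
  2+5 = 7
  F+8 = 7 carry 1
  final carry 1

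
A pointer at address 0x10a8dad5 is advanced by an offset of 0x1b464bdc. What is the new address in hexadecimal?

Add column by column in base 16, right to left:
  5+c = 1 carry 1
  d+d+1 = b carry 1
  a+b+1 = 6 carry 1
  d+4+1 = 2 carry 1
  8+6+1 = f
  a+4 = e
  0+b = b
  1+1 = 2

0x2bef26b1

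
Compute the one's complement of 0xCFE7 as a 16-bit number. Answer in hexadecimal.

0x3018

Each hex digit d becomes F−d:
  C→3, F→0, E→1, 7→8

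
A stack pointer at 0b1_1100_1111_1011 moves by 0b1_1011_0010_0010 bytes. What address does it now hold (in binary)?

0b11100000011101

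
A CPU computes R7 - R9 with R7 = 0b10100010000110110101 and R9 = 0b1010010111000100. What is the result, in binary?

Subtract column by column in base 2:
  1-0 → 1
  0-0 → 0
  1-1 → 0
  0-0 → 0
  1-0 → 1
  1-0 → 1
  0-1 → 1 (borrow)
  1-1-1 → 1 (borrow)
  1-1-1 → 1 (borrow)
  0-0-1 → 1 (borrow)
  0-1-1 → 0 (borrow)
  0-0-1 → 1 (borrow)
  0-0-1 → 1 (borrow)
  1-1-1 → 1 (borrow)
  0-0-1 → 1 (borrow)
  0-1-1 → 0 (borrow)
  0-0-1 → 1 (borrow)
  1-0-1 → 0
  0-0 → 0
  1-0 → 1

0b10010111101111110001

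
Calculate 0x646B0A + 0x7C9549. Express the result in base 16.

Add column by column in base 16, right to left:
  A+9 = 3 carry 1
  0+4+1 = 5
  B+5 = 0 carry 1
  6+9+1 = 0 carry 1
  4+C+1 = 1 carry 1
  6+7+1 = E

0xE10053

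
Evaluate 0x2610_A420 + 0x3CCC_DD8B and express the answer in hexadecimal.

0x62DD81AB

Add column by column in base 16, right to left:
  0+B = B
  2+8 = A
  4+D = 1 carry 1
  A+D+1 = 8 carry 1
  0+C+1 = D
  1+C = D
  6+C = 2 carry 1
  2+3+1 = 6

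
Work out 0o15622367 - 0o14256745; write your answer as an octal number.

0o1343422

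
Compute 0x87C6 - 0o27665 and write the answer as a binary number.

0b101100000010001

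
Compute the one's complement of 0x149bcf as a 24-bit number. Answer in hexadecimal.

0xeb6430

Each hex digit d becomes f−d:
  1→e, 4→b, 9→6, b→4, c→3, f→0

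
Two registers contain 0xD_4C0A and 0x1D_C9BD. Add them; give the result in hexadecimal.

0x2B15C7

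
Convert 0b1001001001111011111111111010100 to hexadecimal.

Group the bits into nibbles: 0100 1001 0011 1101 1111 1111 1101 0100 → 493DFFD4.

0x493DFFD4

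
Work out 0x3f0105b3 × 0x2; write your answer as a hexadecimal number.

Multiply each base-16 digit by 2, carrying:
  3×2 = 6 → write 6
  b×2 = 22 → write 6 carry 1
  5×2+1 = 11 → write b
  0×2 = 0 → write 0
  1×2 = 2 → write 2
  0×2 = 0 → write 0
  f×2 = 30 → write e carry 1
  3×2+1 = 7 → write 7

0x7e020b66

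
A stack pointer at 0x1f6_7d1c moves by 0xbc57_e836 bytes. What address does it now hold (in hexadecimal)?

0xbe4e6552

Add column by column in base 16, right to left:
  c+6 = 2 carry 1
  1+3+1 = 5
  d+8 = 5 carry 1
  7+e+1 = 6 carry 1
  6+7+1 = e
  f+5 = 4 carry 1
  1+c+1 = e
  0+b = b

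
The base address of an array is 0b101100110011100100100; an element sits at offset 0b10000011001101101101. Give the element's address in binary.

0b111101001101010010001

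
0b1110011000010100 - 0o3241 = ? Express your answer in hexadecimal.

0b1110011000010100 = 0xe614 in hexadecimal.
0o3241 = 0x6a1 in hexadecimal.
Subtract column by column in base 16:
  4-1 → 3
  1-a → 7 (borrow)
  6-6-1 → f (borrow)
  e-0-1 → d

0xdf73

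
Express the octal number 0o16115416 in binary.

Each octal digit is 3 bits: 1=001 6=110 1=001 1=001 5=101 4=100 1=001 6=110.

0b1110001001101100001110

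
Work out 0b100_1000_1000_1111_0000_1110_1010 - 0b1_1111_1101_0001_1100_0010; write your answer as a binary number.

0b100011010010001111100101000

Subtract column by column in base 2:
  0-0 → 0
  1-1 → 0
  0-0 → 0
  1-0 → 1
  0-0 → 0
  1-0 → 1
  1-1 → 0
  1-1 → 0
  0-1 → 1 (borrow)
  0-0-1 → 1 (borrow)
  0-0-1 → 1 (borrow)
  0-0-1 → 1 (borrow)
  1-1-1 → 1 (borrow)
  1-0-1 → 0
  1-1 → 0
  1-1 → 0
  0-1 → 1 (borrow)
  0-1-1 → 0 (borrow)
  0-1-1 → 0 (borrow)
  1-1-1 → 1 (borrow)
  0-1-1 → 0 (borrow)
  0-0-1 → 1 (borrow)
  0-0-1 → 1 (borrow)
  1-0-1 → 0
  0-0 → 0
  0-0 → 0
  1-0 → 1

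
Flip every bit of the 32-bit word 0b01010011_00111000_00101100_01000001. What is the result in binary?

0b10101100110001111101001110111110

Invert each bit: 01010011001110000010110001000001 → 10101100110001111101001110111110.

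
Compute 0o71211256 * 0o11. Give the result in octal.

0o1003324036

Multiply each base-8 digit by 9, carrying:
  6×9 = 54 → write 6 carry 6
  5×9+6 = 51 → write 3 carry 6
  2×9+6 = 24 → write 0 carry 3
  1×9+3 = 12 → write 4 carry 1
  1×9+1 = 10 → write 2 carry 1
  2×9+1 = 19 → write 3 carry 2
  1×9+2 = 11 → write 3 carry 1
  7×9+1 = 64 → write 0 carry 8
  remaining carry: 10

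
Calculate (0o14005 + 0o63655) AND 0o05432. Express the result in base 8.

Add column by column in base 8, right to left:
  5+5 = 2 carry 1
  0+5+1 = 6
  0+6 = 6
  4+3 = 7
  1+6 = 7
Sum = 0o77662; now AND with 0o05432:
  7&0=0, 7&5=5, 6&4=4, 6&3=2, 2&2=2

0o5422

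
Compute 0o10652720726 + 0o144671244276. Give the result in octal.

Add column by column in base 8, right to left:
  6+6 = 4 carry 1
  2+7+1 = 2 carry 1
  7+2+1 = 2 carry 1
  0+4+1 = 5
  2+4 = 6
  7+2 = 1 carry 1
  2+1+1 = 4
  5+7 = 4 carry 1
  6+6+1 = 5 carry 1
  0+4+1 = 5
  1+4 = 5
  0+1 = 1

0o155544165224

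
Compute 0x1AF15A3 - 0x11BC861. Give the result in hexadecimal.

Subtract column by column in base 16:
  3-1 → 2
  A-6 → 4
  5-8 → D (borrow)
  1-C-1 → 4 (borrow)
  F-B-1 → 3
  A-1 → 9
  1-1 → 0

0x934D42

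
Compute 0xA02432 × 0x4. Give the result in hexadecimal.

Multiply each base-16 digit by 4, carrying:
  2×4 = 8 → write 8
  3×4 = 12 → write C
  4×4 = 16 → write 0 carry 1
  2×4+1 = 9 → write 9
  0×4 = 0 → write 0
  A×4 = 40 → write 8 carry 2
  remaining carry: 2

0x28090C8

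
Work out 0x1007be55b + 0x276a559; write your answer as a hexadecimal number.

Add column by column in base 16, right to left:
  b+9 = 4 carry 1
  5+5+1 = b
  5+5 = a
  e+a = 8 carry 1
  b+6+1 = 2 carry 1
  7+7+1 = f
  0+2 = 2
  0+0 = 0
  1+0 = 1

0x102f28ab4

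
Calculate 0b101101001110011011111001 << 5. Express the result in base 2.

0b10110100111001101111100100000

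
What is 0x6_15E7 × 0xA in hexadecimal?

Multiply each base-16 digit by 10, carrying:
  7×10 = 70 → write 6 carry 4
  E×10+4 = 144 → write 0 carry 9
  5×10+9 = 59 → write B carry 3
  1×10+3 = 13 → write D
  6×10 = 60 → write C carry 3
  remaining carry: 3

0x3CDB06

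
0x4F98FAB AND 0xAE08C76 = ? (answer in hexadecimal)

AND each hex digit independently (no carries):
  4&A=0, F&E=E, 9&0=0, 8&8=8, F&C=C, A&7=2, B&6=2

0x0E08C22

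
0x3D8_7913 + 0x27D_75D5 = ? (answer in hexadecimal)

0x655EEE8

Add column by column in base 16, right to left:
  3+5 = 8
  1+D = E
  9+5 = E
  7+7 = E
  8+D = 5 carry 1
  D+7+1 = 5 carry 1
  3+2+1 = 6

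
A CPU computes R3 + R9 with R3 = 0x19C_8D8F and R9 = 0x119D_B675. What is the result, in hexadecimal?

0x133A4404

Add column by column in base 16, right to left:
  F+5 = 4 carry 1
  8+7+1 = 0 carry 1
  D+6+1 = 4 carry 1
  8+B+1 = 4 carry 1
  C+D+1 = A carry 1
  9+9+1 = 3 carry 1
  1+1+1 = 3
  0+1 = 1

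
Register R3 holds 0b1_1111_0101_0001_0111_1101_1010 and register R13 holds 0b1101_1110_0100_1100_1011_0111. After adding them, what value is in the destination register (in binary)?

0b10110100110110010010010001

Add column by column in base 2, right to left:
  0+1 = 1
  1+1 = 0 carry 1
  0+1+1 = 0 carry 1
  1+0+1 = 0 carry 1
  1+1+1 = 1 carry 1
  0+1+1 = 0 carry 1
  1+0+1 = 0 carry 1
  1+1+1 = 1 carry 1
  1+0+1 = 0 carry 1
  1+0+1 = 0 carry 1
  1+1+1 = 1 carry 1
  0+1+1 = 0 carry 1
  1+0+1 = 0 carry 1
  0+0+1 = 1
  0+1 = 1
  0+0 = 0
  1+0 = 1
  0+1 = 1
  1+1 = 0 carry 1
  0+1+1 = 0 carry 1
  1+1+1 = 1 carry 1
  1+0+1 = 0 carry 1
  1+1+1 = 1 carry 1
  1+1+1 = 1 carry 1
  1+0+1 = 0 carry 1
  final carry 1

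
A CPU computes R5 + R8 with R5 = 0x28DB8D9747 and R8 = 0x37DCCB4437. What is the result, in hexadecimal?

0x60B858DB7E

Add column by column in base 16, right to left:
  7+7 = E
  4+3 = 7
  7+4 = B
  9+4 = D
  D+B = 8 carry 1
  8+C+1 = 5 carry 1
  B+C+1 = 8 carry 1
  D+D+1 = B carry 1
  8+7+1 = 0 carry 1
  2+3+1 = 6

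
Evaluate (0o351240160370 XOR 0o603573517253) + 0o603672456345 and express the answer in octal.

First 0o351240160370 XOR 0o603573517253 = 0o552733477123.
Add column by column in base 8, right to left:
  3+5 = 0 carry 1
  2+4+1 = 7
  1+3 = 4
  7+6 = 5 carry 1
  7+5+1 = 5 carry 1
  4+4+1 = 1 carry 1
  3+2+1 = 6
  3+7 = 2 carry 1
  7+6+1 = 6 carry 1
  2+3+1 = 6
  5+0 = 5
  5+6 = 3 carry 1
  final carry 1

0o1356626155470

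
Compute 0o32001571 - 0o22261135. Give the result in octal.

0o7520434

Subtract column by column in base 8:
  1-5 → 4 (borrow)
  7-3-1 → 3
  5-1 → 4
  1-1 → 0
  0-6 → 2 (borrow)
  0-2-1 → 5 (borrow)
  2-2-1 → 7 (borrow)
  3-2-1 → 0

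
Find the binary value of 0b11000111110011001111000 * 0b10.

0b110001111100110011110000

Multiply each base-2 digit by 2, carrying:
  0×2 = 0 → write 0
  0×2 = 0 → write 0
  0×2 = 0 → write 0
  1×2 = 2 → write 0 carry 1
  1×2+1 = 3 → write 1 carry 1
  1×2+1 = 3 → write 1 carry 1
  1×2+1 = 3 → write 1 carry 1
  0×2+1 = 1 → write 1
  0×2 = 0 → write 0
  1×2 = 2 → write 0 carry 1
  1×2+1 = 3 → write 1 carry 1
  0×2+1 = 1 → write 1
  0×2 = 0 → write 0
  1×2 = 2 → write 0 carry 1
  1×2+1 = 3 → write 1 carry 1
  1×2+1 = 3 → write 1 carry 1
  1×2+1 = 3 → write 1 carry 1
  1×2+1 = 3 → write 1 carry 1
  0×2+1 = 1 → write 1
  0×2 = 0 → write 0
  0×2 = 0 → write 0
  1×2 = 2 → write 0 carry 1
  1×2+1 = 3 → write 1 carry 1
  remaining carry: 1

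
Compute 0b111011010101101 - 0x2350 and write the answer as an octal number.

0b111011010101101 = 0o73255 in octal.
0x2350 = 0o21520 in octal.
Subtract column by column in base 8:
  5-0 → 5
  5-2 → 3
  2-5 → 5 (borrow)
  3-1-1 → 1
  7-2 → 5

0o51535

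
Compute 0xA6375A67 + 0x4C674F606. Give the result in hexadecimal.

0x56CAC506D

Add column by column in base 16, right to left:
  7+6 = D
  6+0 = 6
  A+6 = 0 carry 1
  5+F+1 = 5 carry 1
  7+4+1 = C
  3+7 = A
  6+6 = C
  A+C = 6 carry 1
  0+4+1 = 5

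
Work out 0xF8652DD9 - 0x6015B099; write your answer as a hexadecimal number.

0x984F7D40

Subtract column by column in base 16:
  9-9 → 0
  D-9 → 4
  D-0 → D
  2-B → 7 (borrow)
  5-5-1 → F (borrow)
  6-1-1 → 4
  8-0 → 8
  F-6 → 9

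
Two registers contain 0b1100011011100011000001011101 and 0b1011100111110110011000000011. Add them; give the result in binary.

Add column by column in base 2, right to left:
  1+1 = 0 carry 1
  0+1+1 = 0 carry 1
  1+0+1 = 0 carry 1
  1+0+1 = 0 carry 1
  1+0+1 = 0 carry 1
  0+0+1 = 1
  1+0 = 1
  0+0 = 0
  0+0 = 0
  0+1 = 1
  0+1 = 1
  0+0 = 0
  1+0 = 1
  1+1 = 0 carry 1
  0+1+1 = 0 carry 1
  0+0+1 = 1
  0+1 = 1
  1+1 = 0 carry 1
  1+1+1 = 1 carry 1
  1+1+1 = 1 carry 1
  0+1+1 = 0 carry 1
  1+0+1 = 0 carry 1
  1+0+1 = 0 carry 1
  0+1+1 = 0 carry 1
  0+1+1 = 0 carry 1
  0+1+1 = 0 carry 1
  1+0+1 = 0 carry 1
  1+1+1 = 1 carry 1
  final carry 1

0b11000000011011001011001100000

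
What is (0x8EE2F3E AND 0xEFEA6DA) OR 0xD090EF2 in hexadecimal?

0x8EE2F3E AND 0xEFEA6DA = 0x8EE261A.
Then OR with 0xD090EF2.

0xDEF2EFA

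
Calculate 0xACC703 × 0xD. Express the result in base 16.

Multiply each base-16 digit by 13, carrying:
  3×13 = 39 → write 7 carry 2
  0×13+2 = 2 → write 2
  7×13 = 91 → write B carry 5
  C×13+5 = 161 → write 1 carry 10
  C×13+10 = 166 → write 6 carry 10
  A×13+10 = 140 → write C carry 8
  remaining carry: 8

0x8C61B27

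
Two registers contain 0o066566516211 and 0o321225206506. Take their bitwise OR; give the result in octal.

OR each oct digit independently (no carries):
  0|3=3, 6|2=6, 6|1=7, 5|2=7, 6|2=6, 6|5=7, 5|2=7, 1|0=1, 6|6=6, 2|5=7, 1|0=1, 1|6=7

0o367767716717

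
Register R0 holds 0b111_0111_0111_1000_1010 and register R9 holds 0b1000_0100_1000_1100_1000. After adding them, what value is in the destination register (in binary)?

Add column by column in base 2, right to left:
  0+0 = 0
  1+0 = 1
  0+0 = 0
  1+1 = 0 carry 1
  0+0+1 = 1
  0+0 = 0
  0+1 = 1
  1+1 = 0 carry 1
  1+0+1 = 0 carry 1
  1+0+1 = 0 carry 1
  1+0+1 = 0 carry 1
  0+1+1 = 0 carry 1
  1+0+1 = 0 carry 1
  1+0+1 = 0 carry 1
  1+1+1 = 1 carry 1
  0+0+1 = 1
  1+0 = 1
  1+0 = 1
  1+0 = 1
  0+1 = 1

0b11111100000001010010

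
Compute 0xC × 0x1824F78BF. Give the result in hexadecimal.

0x121BB9A8F4

Multiply each base-16 digit by 12, carrying:
  F×12 = 180 → write 4 carry 11
  B×12+11 = 143 → write F carry 8
  8×12+8 = 104 → write 8 carry 6
  7×12+6 = 90 → write A carry 5
  F×12+5 = 185 → write 9 carry 11
  4×12+11 = 59 → write B carry 3
  2×12+3 = 27 → write B carry 1
  8×12+1 = 97 → write 1 carry 6
  1×12+6 = 18 → write 2 carry 1
  remaining carry: 1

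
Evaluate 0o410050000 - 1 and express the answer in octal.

The trailing 4 digits are 0, so subtracting 1 borrows through: they become 7 and the next digit up decrements.

0o410047777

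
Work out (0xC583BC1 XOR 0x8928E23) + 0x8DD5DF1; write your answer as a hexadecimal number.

First 0xC583BC1 XOR 0x8928E23 = 0x4CAB5E2.
Add column by column in base 16, right to left:
  2+1 = 3
  E+F = D carry 1
  5+D+1 = 3 carry 1
  B+5+1 = 1 carry 1
  A+D+1 = 8 carry 1
  C+D+1 = A carry 1
  4+8+1 = D

0xDA813D3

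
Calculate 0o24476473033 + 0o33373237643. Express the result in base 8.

Add column by column in base 8, right to left:
  3+3 = 6
  3+4 = 7
  0+6 = 6
  3+7 = 2 carry 1
  7+3+1 = 3 carry 1
  4+2+1 = 7
  6+3 = 1 carry 1
  7+7+1 = 7 carry 1
  4+3+1 = 0 carry 1
  4+3+1 = 0 carry 1
  2+3+1 = 6

0o60071732676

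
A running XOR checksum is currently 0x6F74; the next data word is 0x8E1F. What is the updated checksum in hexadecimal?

0xE16B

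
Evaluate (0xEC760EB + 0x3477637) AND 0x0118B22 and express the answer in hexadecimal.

0x8322

Add column by column in base 16, right to left:
  B+7 = 2 carry 1
  E+3+1 = 2 carry 1
  0+6+1 = 7
  6+7 = D
  7+7 = E
  C+4 = 0 carry 1
  E+3+1 = 2 carry 1
  final carry 1
Sum = 0x120ED722; now AND with 0x0118B22:
  1&0=0, 2&0=0, 0&1=0, E&1=0, D&8=8, 7&B=3, 2&2=2, 2&2=2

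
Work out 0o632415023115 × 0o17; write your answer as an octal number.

Multiply each base-8 digit by 15, carrying:
  5×15 = 75 → write 3 carry 9
  1×15+9 = 24 → write 0 carry 3
  1×15+3 = 18 → write 2 carry 2
  3×15+2 = 47 → write 7 carry 5
  2×15+5 = 35 → write 3 carry 4
  0×15+4 = 4 → write 4
  5×15 = 75 → write 3 carry 9
  1×15+9 = 24 → write 0 carry 3
  4×15+3 = 63 → write 7 carry 7
  2×15+7 = 37 → write 5 carry 4
  3×15+4 = 49 → write 1 carry 6
  6×15+6 = 96 → write 0 carry 12
  remaining carry: 14

0o14015703437203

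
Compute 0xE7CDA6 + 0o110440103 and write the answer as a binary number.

0b10000010100000110111101001

0xE7CDA6 = 0b111001111100110110100110 in binary.
0o110440103 = 0b1001000100100000001000011 in binary.
Add column by column in base 2, right to left:
  0+1 = 1
  1+1 = 0 carry 1
  1+0+1 = 0 carry 1
  0+0+1 = 1
  0+0 = 0
  1+0 = 1
  0+1 = 1
  1+0 = 1
  1+0 = 1
  0+0 = 0
  1+0 = 1
  1+0 = 1
  0+0 = 0
  0+0 = 0
  1+1 = 0 carry 1
  1+0+1 = 0 carry 1
  1+0+1 = 0 carry 1
  1+1+1 = 1 carry 1
  1+0+1 = 0 carry 1
  0+0+1 = 1
  0+0 = 0
  1+1 = 0 carry 1
  1+0+1 = 0 carry 1
  1+0+1 = 0 carry 1
  0+1+1 = 0 carry 1
  final carry 1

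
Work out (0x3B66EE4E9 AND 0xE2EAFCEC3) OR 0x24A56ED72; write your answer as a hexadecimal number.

0x3B66EE4E9 AND 0xE2EAFCEC3 = 0x2262EC4C1.
Then OR with 0x24A56ED72.

0x26E7EEDF3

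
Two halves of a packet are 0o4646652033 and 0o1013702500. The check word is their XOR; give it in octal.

XOR each oct digit independently (no carries):
  4^1=5, 6^0=6, 4^1=5, 6^3=5, 6^7=1, 5^0=5, 2^2=0, 0^5=5, 3^0=3, 3^0=3

0o5655150533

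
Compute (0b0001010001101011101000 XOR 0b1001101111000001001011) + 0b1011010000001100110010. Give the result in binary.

0b10100001110110111010101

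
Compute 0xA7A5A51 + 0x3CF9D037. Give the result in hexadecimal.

0x47742A88

Add column by column in base 16, right to left:
  1+7 = 8
  5+3 = 8
  A+0 = A
  5+D = 2 carry 1
  A+9+1 = 4 carry 1
  7+F+1 = 7 carry 1
  A+C+1 = 7 carry 1
  0+3+1 = 4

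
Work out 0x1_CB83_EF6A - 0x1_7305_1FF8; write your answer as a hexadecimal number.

0x587ECF72

Subtract column by column in base 16:
  A-8 → 2
  6-F → 7 (borrow)
  F-F-1 → F (borrow)
  E-1-1 → C
  3-5 → E (borrow)
  8-0-1 → 7
  B-3 → 8
  C-7 → 5
  1-1 → 0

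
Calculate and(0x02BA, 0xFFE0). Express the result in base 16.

AND each hex digit independently (no carries):
  0&F=0, 2&F=2, B&E=A, A&0=0

0x02A0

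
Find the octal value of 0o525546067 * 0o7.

Multiply each base-8 digit by 7, carrying:
  7×7 = 49 → write 1 carry 6
  6×7+6 = 48 → write 0 carry 6
  0×7+6 = 6 → write 6
  6×7 = 42 → write 2 carry 5
  4×7+5 = 33 → write 1 carry 4
  5×7+4 = 39 → write 7 carry 4
  5×7+4 = 39 → write 7 carry 4
  2×7+4 = 18 → write 2 carry 2
  5×7+2 = 37 → write 5 carry 4
  remaining carry: 4

0o4527712601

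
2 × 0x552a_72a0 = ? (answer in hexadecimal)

Multiply each base-16 digit by 2, carrying:
  0×2 = 0 → write 0
  a×2 = 20 → write 4 carry 1
  2×2+1 = 5 → write 5
  7×2 = 14 → write e
  a×2 = 20 → write 4 carry 1
  2×2+1 = 5 → write 5
  5×2 = 10 → write a
  5×2 = 10 → write a

0xaa54e540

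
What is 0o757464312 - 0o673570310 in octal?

0o63674002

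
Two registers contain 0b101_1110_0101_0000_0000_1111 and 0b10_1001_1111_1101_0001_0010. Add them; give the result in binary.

Add column by column in base 2, right to left:
  1+0 = 1
  1+1 = 0 carry 1
  1+0+1 = 0 carry 1
  1+0+1 = 0 carry 1
  0+1+1 = 0 carry 1
  0+0+1 = 1
  0+0 = 0
  0+0 = 0
  0+1 = 1
  0+0 = 0
  0+1 = 1
  0+1 = 1
  1+1 = 0 carry 1
  0+1+1 = 0 carry 1
  1+1+1 = 1 carry 1
  0+1+1 = 0 carry 1
  0+1+1 = 0 carry 1
  1+0+1 = 0 carry 1
  1+0+1 = 0 carry 1
  1+1+1 = 1 carry 1
  1+0+1 = 0 carry 1
  0+1+1 = 0 carry 1
  1+0+1 = 0 carry 1
  final carry 1

0b100010000100110100100001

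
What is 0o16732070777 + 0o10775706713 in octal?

Add column by column in base 8, right to left:
  7+3 = 2 carry 1
  7+1+1 = 1 carry 1
  7+7+1 = 7 carry 1
  0+6+1 = 7
  7+0 = 7
  0+7 = 7
  2+5 = 7
  3+7 = 2 carry 1
  7+7+1 = 7 carry 1
  6+0+1 = 7
  1+1 = 2

0o27727777712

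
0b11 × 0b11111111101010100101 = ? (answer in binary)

Multiply each base-2 digit by 3, carrying:
  1×3 = 3 → write 1 carry 1
  0×3+1 = 1 → write 1
  1×3 = 3 → write 1 carry 1
  0×3+1 = 1 → write 1
  0×3 = 0 → write 0
  1×3 = 3 → write 1 carry 1
  0×3+1 = 1 → write 1
  1×3 = 3 → write 1 carry 1
  0×3+1 = 1 → write 1
  1×3 = 3 → write 1 carry 1
  0×3+1 = 1 → write 1
  1×3 = 3 → write 1 carry 1
  1×3+1 = 4 → write 0 carry 2
  1×3+2 = 5 → write 1 carry 2
  1×3+2 = 5 → write 1 carry 2
  1×3+2 = 5 → write 1 carry 2
  1×3+2 = 5 → write 1 carry 2
  1×3+2 = 5 → write 1 carry 2
  1×3+2 = 5 → write 1 carry 2
  1×3+2 = 5 → write 1 carry 2
  remaining carry: 10

0b1011111110111111101111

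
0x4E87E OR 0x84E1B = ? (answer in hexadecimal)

OR each hex digit independently (no carries):
  4|8=C, E|4=E, 8|E=E, 7|1=7, E|B=F

0xCEE7F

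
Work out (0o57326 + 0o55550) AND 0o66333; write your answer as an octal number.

0o24032

Add column by column in base 8, right to left:
  6+0 = 6
  2+5 = 7
  3+5 = 0 carry 1
  7+5+1 = 5 carry 1
  5+5+1 = 3 carry 1
  final carry 1
Sum = 0o135076; now AND with 0o66333:
  1&0=0, 3&6=2, 5&6=4, 0&3=0, 7&3=3, 6&3=2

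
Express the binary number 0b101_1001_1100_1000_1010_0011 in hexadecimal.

Group the bits into nibbles: 0101 1001 1100 1000 1010 0011 → 59c8a3.

0x59c8a3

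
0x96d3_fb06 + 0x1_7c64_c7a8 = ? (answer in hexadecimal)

Add column by column in base 16, right to left:
  6+8 = e
  0+a = a
  b+7 = 2 carry 1
  f+c+1 = c carry 1
  3+4+1 = 8
  d+6 = 3 carry 1
  6+c+1 = 3 carry 1
  9+7+1 = 1 carry 1
  0+1+1 = 2

0x21338c2ae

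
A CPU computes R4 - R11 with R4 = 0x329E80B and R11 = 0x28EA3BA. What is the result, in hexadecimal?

Subtract column by column in base 16:
  B-A → 1
  0-B → 5 (borrow)
  8-3-1 → 4
  E-A → 4
  9-E → B (borrow)
  2-8-1 → 9 (borrow)
  3-2-1 → 0

0x9B4451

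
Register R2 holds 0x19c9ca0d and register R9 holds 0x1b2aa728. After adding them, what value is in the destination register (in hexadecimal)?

0x34f47135

Add column by column in base 16, right to left:
  d+8 = 5 carry 1
  0+2+1 = 3
  a+7 = 1 carry 1
  c+a+1 = 7 carry 1
  9+a+1 = 4 carry 1
  c+2+1 = f
  9+b = 4 carry 1
  1+1+1 = 3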